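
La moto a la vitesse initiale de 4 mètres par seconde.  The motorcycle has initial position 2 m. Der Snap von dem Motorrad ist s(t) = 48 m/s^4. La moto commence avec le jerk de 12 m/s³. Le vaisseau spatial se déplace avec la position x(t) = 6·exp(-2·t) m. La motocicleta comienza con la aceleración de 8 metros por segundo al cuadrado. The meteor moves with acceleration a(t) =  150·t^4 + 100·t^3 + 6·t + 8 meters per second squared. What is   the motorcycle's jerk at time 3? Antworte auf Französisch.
Pour résoudre ceci, nous devons prendre 1 primitive de notre équation du snap s(t) = 48. En prenant ∫s(t)dt et en appliquant j(0) = 12, nous trouvons j(t) = 48·t + 12. En utilisant j(t) = 48·t + 12 et en substituant t = 3, nous trouvons j = 156.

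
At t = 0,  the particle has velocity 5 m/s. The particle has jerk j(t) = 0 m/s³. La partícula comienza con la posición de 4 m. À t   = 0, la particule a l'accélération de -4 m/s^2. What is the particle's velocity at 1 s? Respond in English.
We need to integrate our jerk equation j(t) = 0 2 times. The integral of jerk, with a(0) = -4, gives acceleration: a(t) = -4. The integral of acceleration, with v(0) = 5, gives velocity: v(t) = 5 - 4·t. From the given velocity equation v(t) = 5 - 4·t, we substitute t = 1 to get v = 1.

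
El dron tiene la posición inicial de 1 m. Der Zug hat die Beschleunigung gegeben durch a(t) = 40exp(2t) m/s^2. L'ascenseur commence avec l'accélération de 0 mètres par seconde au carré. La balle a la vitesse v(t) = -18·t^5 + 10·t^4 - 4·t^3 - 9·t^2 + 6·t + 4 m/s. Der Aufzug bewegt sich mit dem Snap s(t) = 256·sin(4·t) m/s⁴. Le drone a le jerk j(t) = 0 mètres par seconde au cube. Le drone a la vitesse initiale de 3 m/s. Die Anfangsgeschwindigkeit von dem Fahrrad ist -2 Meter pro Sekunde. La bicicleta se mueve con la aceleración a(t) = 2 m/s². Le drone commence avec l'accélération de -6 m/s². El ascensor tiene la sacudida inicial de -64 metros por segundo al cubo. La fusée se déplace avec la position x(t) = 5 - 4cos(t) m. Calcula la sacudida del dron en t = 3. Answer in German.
Aus der Gleichung für den Ruck j(t) = 0, setzen wir t = 3 ein und erhalten j = 0.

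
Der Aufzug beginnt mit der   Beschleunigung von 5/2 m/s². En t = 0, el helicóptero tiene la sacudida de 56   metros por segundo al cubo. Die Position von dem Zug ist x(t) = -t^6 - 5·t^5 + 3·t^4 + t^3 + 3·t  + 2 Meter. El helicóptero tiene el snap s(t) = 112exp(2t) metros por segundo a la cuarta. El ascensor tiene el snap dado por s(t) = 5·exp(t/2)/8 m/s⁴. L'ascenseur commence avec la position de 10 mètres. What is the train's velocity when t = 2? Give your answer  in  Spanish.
Para resolver esto, necesitamos tomar 1 derivada de nuestra ecuación de la posición x(t) = -t^6 - 5·t^5 + 3·t^4 + t^3 + 3·t + 2. Tomando d/dt de x(t), encontramos v(t) = -6·t^5 - 25·t^4 + 12·t^3 + 3·t^2 + 3. De la ecuación de la velocidad v(t) = -6·t^5 - 25·t^4 + 12·t^3 + 3·t^2 + 3, sustituimos t = 2 para obtener v = -481.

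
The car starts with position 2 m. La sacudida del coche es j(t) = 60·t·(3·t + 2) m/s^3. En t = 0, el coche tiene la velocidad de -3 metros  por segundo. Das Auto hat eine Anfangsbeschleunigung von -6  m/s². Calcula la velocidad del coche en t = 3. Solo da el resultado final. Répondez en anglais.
The answer is 1734.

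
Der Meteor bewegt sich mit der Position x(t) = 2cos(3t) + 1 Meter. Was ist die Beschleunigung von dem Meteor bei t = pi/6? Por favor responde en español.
Para resolver esto, necesitamos tomar 2 derivadas de nuestra ecuación de la posición x(t) = 2·cos(3·t) + 1. La derivada de la posición da la velocidad: v(t) = -6·sin(3·t). Tomando d/dt de v(t), encontramos a(t) = -18·cos(3·t). De la ecuación de la aceleración a(t) = -18·cos(3·t), sustituimos t = pi/6 para obtener a = 0.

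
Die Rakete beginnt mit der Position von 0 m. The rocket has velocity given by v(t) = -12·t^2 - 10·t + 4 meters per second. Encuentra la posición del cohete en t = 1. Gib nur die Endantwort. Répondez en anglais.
At t = 1, x = -5.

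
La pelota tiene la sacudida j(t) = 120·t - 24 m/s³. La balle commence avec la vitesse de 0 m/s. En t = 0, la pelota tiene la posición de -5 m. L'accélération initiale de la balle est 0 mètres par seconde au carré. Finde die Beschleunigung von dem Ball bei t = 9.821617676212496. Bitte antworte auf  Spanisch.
Para resolver esto, necesitamos tomar 1 integral de nuestra ecuación de la sacudida j(t) = 120·t - 24. Integrando la sacudida y usando la condición inicial a(0) = 0, obtenemos a(t) = 12·t·(5·t - 2). Tenemos la aceleración a(t) = 12·t·(5·t - 2). Sustituyendo t = 9.821617676212496: a(9.821617676212496) = 5552.13160243228.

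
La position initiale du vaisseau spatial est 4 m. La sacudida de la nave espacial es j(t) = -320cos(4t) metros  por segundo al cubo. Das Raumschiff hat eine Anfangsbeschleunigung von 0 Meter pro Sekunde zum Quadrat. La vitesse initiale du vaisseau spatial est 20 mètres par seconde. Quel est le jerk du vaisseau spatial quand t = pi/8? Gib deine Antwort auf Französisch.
De l'équation du jerk j(t) = -320·cos(4·t), nous substituons t = pi/8 pour obtenir j = 0.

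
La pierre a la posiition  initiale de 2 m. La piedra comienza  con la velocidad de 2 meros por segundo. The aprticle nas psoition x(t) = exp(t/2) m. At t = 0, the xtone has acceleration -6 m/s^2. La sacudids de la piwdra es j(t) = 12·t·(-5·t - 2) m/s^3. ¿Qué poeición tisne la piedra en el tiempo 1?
Partiendo de la sacudida j(t) = 12·t·(-5·t - 2), tomamos 3 antiderivadas. Tomando ∫j(t)dt y aplicando a(0) = -6, encontramos a(t) = -20·t^3 - 12·t^2 - 6. Tomando ∫a(t)dt y aplicando v(0) = 2, encontramos v(t) = -5·t^4 - 4·t^3 - 6·t + 2. La integral de la velocidad, con x(0) = 2, da la posición: x(t) = -t^5 - t^4 - 3·t^2 + 2·t + 2. Tenemos la posición x(t) = -t^5 - t^4 - 3·t^2 + 2·t + 2. Sustituyendo t = 1: x(1) = -1.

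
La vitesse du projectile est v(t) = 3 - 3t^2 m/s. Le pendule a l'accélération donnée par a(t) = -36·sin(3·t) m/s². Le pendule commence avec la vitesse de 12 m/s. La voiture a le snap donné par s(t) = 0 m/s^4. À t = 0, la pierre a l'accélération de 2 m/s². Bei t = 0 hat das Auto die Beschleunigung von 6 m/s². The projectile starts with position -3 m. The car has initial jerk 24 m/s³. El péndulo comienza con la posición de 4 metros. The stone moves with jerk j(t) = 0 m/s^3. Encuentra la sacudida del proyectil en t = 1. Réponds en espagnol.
Para resolver esto, necesitamos tomar 2 derivadas de nuestra ecuación de la velocidad v(t) = 3 - 3·t^2. Tomando d/dt de v(t), encontramos a(t) = -6·t. Derivando la aceleración, obtenemos la sacudida: j(t) = -6. De la ecuación de la sacudida j(t) = -6, sustituimos t = 1 para obtener j = -6.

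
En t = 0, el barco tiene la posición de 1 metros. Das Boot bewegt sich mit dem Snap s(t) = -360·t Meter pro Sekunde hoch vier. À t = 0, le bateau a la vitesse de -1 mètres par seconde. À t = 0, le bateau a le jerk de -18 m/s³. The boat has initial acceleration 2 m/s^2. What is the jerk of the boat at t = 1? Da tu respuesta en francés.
Pour résoudre ceci, nous devons prendre 1 intégrale de notre équation du snap s(t) = -360·t. L'intégrale du snap, avec j(0) = -18, donne le jerk: j(t) = -180·t^2 - 18. En utilisant j(t) = -180·t^2 - 18 et en substituant t = 1, nous trouvons j = -198.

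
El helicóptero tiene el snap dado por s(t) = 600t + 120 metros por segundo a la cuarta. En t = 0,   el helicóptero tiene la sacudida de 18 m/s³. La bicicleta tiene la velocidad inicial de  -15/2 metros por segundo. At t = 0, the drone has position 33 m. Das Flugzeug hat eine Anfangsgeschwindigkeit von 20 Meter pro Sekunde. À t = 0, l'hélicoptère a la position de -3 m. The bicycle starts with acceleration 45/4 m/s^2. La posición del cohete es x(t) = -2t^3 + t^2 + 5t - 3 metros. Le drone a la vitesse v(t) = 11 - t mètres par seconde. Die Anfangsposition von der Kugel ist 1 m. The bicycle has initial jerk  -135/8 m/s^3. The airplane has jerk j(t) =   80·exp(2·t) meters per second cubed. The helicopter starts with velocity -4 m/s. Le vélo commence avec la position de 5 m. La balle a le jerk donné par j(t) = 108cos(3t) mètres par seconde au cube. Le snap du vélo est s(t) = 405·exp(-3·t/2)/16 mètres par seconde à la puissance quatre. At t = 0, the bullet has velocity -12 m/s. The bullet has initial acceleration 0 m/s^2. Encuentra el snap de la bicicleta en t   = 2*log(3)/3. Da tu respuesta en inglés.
We have snap s(t) = 405·exp(-3·t/2)/16. Substituting t = 2*log(3)/3: s(2*log(3)/3) = 135/16.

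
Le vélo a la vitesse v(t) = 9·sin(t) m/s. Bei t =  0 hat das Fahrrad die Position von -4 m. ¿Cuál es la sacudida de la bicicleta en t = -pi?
Para resolver esto, necesitamos tomar 2 derivadas de nuestra ecuación de la velocidad v(t) = 9·sin(t). Tomando d/dt de v(t), encontramos a(t) = 9·cos(t). Tomando d/dt de a(t), encontramos j(t) = -9·sin(t). Tenemos la sacudida j(t) = -9·sin(t). Sustituyendo t = -pi: j(-pi) = 0.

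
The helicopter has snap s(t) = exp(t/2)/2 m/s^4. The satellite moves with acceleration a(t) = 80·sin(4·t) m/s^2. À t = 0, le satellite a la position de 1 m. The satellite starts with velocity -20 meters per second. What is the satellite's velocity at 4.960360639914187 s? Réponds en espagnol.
Debemos encontrar la integral de nuestra ecuación de la aceleración a(t) = 80·sin(4·t) 1 vez. Tomando ∫a(t)dt y aplicando v(0) = -20, encontramos v(t) = -20·cos(4·t). Tenemos la velocidad v(t) = -20·cos(4·t). Sustituyendo t = 4.960360639914187: v(4.960360639914187) = -10.9422321306888.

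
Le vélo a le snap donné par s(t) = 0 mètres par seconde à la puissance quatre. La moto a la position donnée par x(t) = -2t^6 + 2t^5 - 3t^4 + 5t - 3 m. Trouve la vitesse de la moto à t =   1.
Pour résoudre ceci, nous devons prendre 1 dérivée de notre équation de la position x(t) = -2·t^6 + 2·t^5 - 3·t^4 + 5·t - 3. En prenant d/dt de x(t), nous trouvons v(t) = -12·t^5 + 10·t^4 - 12·t^3 + 5. Nous avons la vitesse v(t) = -12·t^5 + 10·t^4 - 12·t^3 + 5. En substituant t = 1: v(1) = -9.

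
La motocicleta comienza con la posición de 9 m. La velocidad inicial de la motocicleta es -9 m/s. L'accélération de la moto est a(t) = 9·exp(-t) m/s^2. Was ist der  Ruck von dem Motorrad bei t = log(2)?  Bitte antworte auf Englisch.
To solve this, we need to take 1 derivative of our acceleration equation a(t) = 9·exp(-t). Taking d/dt of a(t), we find j(t) = -9·exp(-t). From the given jerk equation j(t) = -9·exp(-t), we substitute t = log(2) to get j = -9/2.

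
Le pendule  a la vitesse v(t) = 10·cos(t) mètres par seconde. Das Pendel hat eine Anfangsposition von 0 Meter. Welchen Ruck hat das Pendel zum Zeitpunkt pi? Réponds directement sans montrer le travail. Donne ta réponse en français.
Le jerk à t = pi est j = 10.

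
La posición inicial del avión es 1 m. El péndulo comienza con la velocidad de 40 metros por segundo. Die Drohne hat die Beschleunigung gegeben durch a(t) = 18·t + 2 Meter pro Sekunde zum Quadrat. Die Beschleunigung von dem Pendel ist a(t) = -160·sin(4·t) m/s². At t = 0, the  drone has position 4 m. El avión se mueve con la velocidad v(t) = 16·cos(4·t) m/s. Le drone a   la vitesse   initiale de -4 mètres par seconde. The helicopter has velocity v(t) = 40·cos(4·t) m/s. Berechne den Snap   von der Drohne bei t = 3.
Um dies zu lösen, müssen wir 2 Ableitungen unserer Gleichung für die Beschleunigung a(t) = 18·t + 2 nehmen. Durch Ableiten von der Beschleunigung erhalten wir den Ruck: j(t) = 18. Die Ableitung von dem Ruck ergibt den Snap: s(t) = 0. Aus der Gleichung für den Snap s(t) = 0, setzen wir t = 3 ein und erhalten s = 0.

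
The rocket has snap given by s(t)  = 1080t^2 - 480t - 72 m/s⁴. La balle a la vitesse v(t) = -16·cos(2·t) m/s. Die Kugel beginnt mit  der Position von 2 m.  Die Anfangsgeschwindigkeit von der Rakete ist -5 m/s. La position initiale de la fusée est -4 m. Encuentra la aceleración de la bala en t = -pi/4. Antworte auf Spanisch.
Debemos derivar nuestra ecuación de la velocidad v(t) = -16·cos(2·t) 1 vez. Derivando la velocidad, obtenemos la aceleración: a(t) = 32·sin(2·t). Usando a(t) = 32·sin(2·t) y sustituyendo t = -pi/4, encontramos a = -32.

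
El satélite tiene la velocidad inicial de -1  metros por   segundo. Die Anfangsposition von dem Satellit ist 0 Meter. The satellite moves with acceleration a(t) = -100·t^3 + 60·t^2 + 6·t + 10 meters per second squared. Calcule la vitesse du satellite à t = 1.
Nous devons trouver la primitive de notre équation de l'accélération a(t) = -100·t^3 + 60·t^2 + 6·t + 10 1 fois. En intégrant l'accélération et en utilisant la condition initiale v(0) = -1, nous obtenons v(t) = -25·t^4 + 20·t^3 + 3·t^2 + 10·t - 1. En utilisant v(t) = -25·t^4 + 20·t^3 + 3·t^2 + 10·t - 1 et en substituant t = 1, nous trouvons v = 7.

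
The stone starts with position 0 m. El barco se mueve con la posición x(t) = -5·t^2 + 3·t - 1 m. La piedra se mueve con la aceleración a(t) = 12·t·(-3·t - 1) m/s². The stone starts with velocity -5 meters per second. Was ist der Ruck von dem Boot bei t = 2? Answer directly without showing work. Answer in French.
À t = 2, j = 0.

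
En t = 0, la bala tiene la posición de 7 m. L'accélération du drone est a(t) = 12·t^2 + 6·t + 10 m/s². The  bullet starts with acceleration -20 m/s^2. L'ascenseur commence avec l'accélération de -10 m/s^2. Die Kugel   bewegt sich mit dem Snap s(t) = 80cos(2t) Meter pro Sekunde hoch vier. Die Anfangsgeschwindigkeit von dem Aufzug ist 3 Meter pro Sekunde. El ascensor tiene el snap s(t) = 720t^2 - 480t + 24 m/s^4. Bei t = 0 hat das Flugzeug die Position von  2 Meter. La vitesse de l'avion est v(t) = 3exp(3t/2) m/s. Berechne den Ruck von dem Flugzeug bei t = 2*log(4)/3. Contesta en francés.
En partant de la vitesse v(t) = 3·exp(3·t/2), nous prenons 2 dérivées. La dérivée de la vitesse donne l'accélération: a(t) = 9·exp(3·t/2)/2. La dérivée de l'accélération donne le jerk: j(t) = 27·exp(3·t/2)/4. De l'équation du jerk j(t) = 27·exp(3·t/2)/4, nous substituons t = 2*log(4)/3 pour obtenir j = 27.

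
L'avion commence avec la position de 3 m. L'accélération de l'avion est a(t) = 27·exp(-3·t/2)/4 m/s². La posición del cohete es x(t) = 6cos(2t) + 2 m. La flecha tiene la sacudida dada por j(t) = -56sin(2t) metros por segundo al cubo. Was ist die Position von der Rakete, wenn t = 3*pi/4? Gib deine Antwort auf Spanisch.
Usando x(t) = 6·cos(2·t) + 2 y sustituyendo t = 3*pi/4, encontramos x = 2.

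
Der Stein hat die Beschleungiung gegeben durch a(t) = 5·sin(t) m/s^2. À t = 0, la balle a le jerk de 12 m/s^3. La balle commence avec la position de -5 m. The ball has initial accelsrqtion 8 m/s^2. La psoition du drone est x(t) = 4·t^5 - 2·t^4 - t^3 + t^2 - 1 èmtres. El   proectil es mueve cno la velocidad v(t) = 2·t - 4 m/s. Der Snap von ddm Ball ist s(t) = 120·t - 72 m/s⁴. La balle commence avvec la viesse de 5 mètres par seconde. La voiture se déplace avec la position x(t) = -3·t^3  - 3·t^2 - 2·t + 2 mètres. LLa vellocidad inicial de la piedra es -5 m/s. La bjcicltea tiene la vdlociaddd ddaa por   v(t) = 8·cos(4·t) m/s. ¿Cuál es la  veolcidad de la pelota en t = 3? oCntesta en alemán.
Um dies zu lösen, müssen wir 3 Stammfunktionen unserer Gleichung für den Snap s(t) = 120·t - 72 finden. Durch Integration von dem Snap und Verwendung der Anfangsbedingung j(0) = 12, erhalten wir j(t) = 60·t^2 - 72·t + 12. Das Integral von dem Ruck ist die Beschleunigung. Mit a(0) = 8 erhalten wir a(t) = 20·t^3 - 36·t^2 + 12·t + 8. Durch Integration von der Beschleunigung und Verwendung der Anfangsbedingung v(0) = 5, erhalten wir v(t) = 5·t^4 - 12·t^3 + 6·t^2 + 8·t + 5. Mit v(t) = 5·t^4 - 12·t^3 + 6·t^2 + 8·t + 5 und Einsetzen von t = 3, finden wir v = 164.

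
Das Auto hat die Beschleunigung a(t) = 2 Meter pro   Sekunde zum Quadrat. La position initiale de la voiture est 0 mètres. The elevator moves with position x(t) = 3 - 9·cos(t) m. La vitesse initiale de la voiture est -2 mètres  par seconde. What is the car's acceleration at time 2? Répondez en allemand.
Mit a(t) = 2 und Einsetzen von t = 2, finden wir a = 2.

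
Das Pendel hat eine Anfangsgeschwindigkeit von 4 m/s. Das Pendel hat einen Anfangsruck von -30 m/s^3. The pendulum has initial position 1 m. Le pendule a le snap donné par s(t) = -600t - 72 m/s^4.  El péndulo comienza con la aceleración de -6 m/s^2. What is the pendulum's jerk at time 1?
To solve this, we need to take 1 antiderivative of our snap equation s(t) = -600·t - 72. Taking ∫s(t)dt and applying j(0) = -30, we find j(t) = -300·t^2 - 72·t - 30. Using j(t) = -300·t^2 - 72·t - 30 and substituting t = 1, we find j = -402.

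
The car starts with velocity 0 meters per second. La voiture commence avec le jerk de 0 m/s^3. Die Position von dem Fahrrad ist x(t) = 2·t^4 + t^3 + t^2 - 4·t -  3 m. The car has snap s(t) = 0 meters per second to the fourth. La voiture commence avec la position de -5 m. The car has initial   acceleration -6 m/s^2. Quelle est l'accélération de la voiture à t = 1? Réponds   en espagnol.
Partiendo del snap s(t) = 0, tomamos 2 antiderivadas. La antiderivada del snap es la sacudida. Usando j(0) = 0, obtenemos j(t) = 0. Integrando la sacudida y usando la condición inicial a(0) = -6, obtenemos a(t) = -6. Tenemos la aceleración a(t) = -6. Sustituyendo t = 1: a(1) = -6.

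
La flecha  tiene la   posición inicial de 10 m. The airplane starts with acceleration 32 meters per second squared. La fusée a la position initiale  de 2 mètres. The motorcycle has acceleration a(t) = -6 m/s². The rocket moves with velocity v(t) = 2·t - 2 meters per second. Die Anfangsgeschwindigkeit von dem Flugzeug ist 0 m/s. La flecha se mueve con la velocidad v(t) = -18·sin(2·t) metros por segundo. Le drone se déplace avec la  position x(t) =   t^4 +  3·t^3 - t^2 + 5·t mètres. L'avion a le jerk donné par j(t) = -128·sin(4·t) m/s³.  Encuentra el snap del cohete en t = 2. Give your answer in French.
En partant de la vitesse v(t) = 2·t - 2, nous prenons 3 dérivées. En prenant d/dt de v(t), nous trouvons a(t) = 2. En dérivant l'accélération, nous obtenons le jerk: j(t) = 0. En prenant d/dt de j(t), nous trouvons s(t) = 0. En utilisant s(t) = 0 et en substituant t = 2, nous trouvons s = 0.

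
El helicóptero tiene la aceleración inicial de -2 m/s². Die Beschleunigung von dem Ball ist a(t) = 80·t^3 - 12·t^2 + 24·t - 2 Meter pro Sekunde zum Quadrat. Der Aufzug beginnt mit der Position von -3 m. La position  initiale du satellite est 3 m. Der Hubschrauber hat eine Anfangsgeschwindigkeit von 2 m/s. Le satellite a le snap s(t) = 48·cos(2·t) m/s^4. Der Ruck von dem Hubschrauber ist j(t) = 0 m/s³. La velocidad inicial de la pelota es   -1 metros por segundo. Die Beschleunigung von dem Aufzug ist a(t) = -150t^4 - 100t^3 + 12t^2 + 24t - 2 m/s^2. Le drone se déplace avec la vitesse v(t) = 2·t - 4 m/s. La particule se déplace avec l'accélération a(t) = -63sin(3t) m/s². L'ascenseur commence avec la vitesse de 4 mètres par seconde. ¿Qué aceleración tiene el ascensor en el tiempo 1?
Tenemos la aceleración a(t) = -150·t^4 - 100·t^3 + 12·t^2 + 24·t - 2. Sustituyendo t = 1: a(1) = -216.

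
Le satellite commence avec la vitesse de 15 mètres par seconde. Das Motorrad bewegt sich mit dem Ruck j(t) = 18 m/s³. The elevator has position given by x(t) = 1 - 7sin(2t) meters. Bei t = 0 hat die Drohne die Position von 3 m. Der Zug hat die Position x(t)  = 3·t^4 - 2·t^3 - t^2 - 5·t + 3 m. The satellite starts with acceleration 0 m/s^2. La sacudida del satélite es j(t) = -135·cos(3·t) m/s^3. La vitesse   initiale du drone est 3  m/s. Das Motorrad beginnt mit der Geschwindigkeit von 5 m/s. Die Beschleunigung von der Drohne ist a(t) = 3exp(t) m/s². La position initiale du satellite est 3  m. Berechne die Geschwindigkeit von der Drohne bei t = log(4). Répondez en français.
En partant de l'accélération a(t) = 3·exp(t), nous prenons 1 primitive. En intégrant l'accélération et en utilisant la condition initiale v(0) = 3, nous obtenons v(t) = 3·exp(t). En utilisant v(t) = 3·exp(t) et en substituant t = log(4), nous trouvons v = 12.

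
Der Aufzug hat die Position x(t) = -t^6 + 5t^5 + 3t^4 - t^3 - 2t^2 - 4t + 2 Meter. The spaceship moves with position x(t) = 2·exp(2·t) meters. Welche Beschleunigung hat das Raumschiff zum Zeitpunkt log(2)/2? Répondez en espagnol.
Para resolver esto, necesitamos tomar 2 derivadas de nuestra ecuación de la posición x(t) = 2·exp(2·t). Derivando la posición, obtenemos la velocidad: v(t) = 4·exp(2·t). La derivada de la velocidad da la aceleración: a(t) = 8·exp(2·t). De la ecuación de la aceleración a(t) = 8·exp(2·t), sustituimos t = log(2)/2 para obtener a = 16.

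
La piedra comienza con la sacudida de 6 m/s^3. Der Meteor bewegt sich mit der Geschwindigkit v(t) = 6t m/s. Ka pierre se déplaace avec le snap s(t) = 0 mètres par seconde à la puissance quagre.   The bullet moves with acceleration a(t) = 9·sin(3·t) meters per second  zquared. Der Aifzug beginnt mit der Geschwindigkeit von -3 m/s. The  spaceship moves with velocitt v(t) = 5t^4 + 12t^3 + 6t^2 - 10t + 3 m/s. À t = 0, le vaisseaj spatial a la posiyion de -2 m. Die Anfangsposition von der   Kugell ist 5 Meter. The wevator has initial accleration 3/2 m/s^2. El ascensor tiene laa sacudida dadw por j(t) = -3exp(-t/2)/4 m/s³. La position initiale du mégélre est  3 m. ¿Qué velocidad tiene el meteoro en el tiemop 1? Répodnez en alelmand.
Wir haben die Geschwindigkeit v(t) = 6·t. Durch Einsetzen von t = 1: v(1) = 6.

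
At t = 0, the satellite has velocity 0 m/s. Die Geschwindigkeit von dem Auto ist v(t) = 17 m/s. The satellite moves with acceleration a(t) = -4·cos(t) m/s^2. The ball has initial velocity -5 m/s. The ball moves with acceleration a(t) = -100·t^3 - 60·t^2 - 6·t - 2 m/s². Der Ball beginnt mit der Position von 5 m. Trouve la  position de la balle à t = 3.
Pour résoudre ceci, nous devons prendre 2 intégrales de notre équation de l'accélération a(t) = -100·t^3 - 60·t^2 - 6·t - 2. En intégrant l'accélération et en utilisant la condition initiale v(0) = -5, nous obtenons v(t) = -25·t^4 - 20·t^3 - 3·t^2 - 2·t - 5. L'intégrale de la vitesse est la position. En utilisant x(0) = 5, nous obtenons x(t) = -5·t^5 - 5·t^4 - t^3 - t^2 - 5·t + 5. Nous avons la position x(t) = -5·t^5 - 5·t^4 - t^3 - t^2 - 5·t + 5. En substituant t = 3: x(3) = -1666.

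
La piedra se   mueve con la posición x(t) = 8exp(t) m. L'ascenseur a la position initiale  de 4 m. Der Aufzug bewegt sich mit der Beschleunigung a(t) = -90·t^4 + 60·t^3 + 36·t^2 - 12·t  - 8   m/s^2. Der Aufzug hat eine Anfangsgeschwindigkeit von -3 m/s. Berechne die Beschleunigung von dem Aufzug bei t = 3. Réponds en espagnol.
Usando a(t) = -90·t^4 + 60·t^3 + 36·t^2 - 12·t - 8 y sustituyendo t = 3, encontramos a = -5390.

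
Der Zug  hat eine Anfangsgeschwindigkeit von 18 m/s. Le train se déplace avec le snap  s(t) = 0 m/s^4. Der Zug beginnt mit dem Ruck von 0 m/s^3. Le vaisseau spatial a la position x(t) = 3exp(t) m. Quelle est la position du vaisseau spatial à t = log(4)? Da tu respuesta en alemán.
Wir haben die Position x(t) = 3·exp(t). Durch Einsetzen von t = log(4): x(log(4)) = 12.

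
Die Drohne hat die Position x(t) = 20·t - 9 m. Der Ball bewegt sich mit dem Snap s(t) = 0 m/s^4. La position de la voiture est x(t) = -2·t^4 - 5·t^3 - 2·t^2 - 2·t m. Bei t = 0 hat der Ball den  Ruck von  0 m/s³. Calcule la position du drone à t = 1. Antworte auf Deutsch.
Mit x(t) = 20·t - 9 und Einsetzen von t = 1, finden wir x = 11.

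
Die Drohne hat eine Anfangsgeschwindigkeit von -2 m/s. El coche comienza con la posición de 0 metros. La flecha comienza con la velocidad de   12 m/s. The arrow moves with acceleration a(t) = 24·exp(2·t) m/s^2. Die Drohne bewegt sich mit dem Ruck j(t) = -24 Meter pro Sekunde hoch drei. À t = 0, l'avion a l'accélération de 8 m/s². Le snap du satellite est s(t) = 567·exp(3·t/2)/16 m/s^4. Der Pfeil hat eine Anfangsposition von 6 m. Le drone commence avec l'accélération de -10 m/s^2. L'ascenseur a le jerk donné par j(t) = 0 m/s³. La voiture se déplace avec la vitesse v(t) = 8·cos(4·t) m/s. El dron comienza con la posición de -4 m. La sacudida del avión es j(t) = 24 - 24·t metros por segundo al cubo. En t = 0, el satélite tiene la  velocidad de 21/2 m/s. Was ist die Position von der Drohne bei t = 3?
Um dies zu lösen, müssen wir 3 Integrale unserer Gleichung für den Ruck j(t) = -24 finden. Das Integral von dem Ruck ist die Beschleunigung. Mit a(0) = -10 erhalten wir a(t) = -24·t - 10. Die Stammfunktion von der Beschleunigung ist die Geschwindigkeit. Mit v(0) = -2 erhalten wir v(t) = -12·t^2 - 10·t - 2. Durch Integration von der Geschwindigkeit und Verwendung der Anfangsbedingung x(0) = -4, erhalten wir x(t) = -4·t^3 - 5·t^2 - 2·t - 4. Mit x(t) = -4·t^3 - 5·t^2 - 2·t - 4 und Einsetzen von t = 3, finden wir x = -163.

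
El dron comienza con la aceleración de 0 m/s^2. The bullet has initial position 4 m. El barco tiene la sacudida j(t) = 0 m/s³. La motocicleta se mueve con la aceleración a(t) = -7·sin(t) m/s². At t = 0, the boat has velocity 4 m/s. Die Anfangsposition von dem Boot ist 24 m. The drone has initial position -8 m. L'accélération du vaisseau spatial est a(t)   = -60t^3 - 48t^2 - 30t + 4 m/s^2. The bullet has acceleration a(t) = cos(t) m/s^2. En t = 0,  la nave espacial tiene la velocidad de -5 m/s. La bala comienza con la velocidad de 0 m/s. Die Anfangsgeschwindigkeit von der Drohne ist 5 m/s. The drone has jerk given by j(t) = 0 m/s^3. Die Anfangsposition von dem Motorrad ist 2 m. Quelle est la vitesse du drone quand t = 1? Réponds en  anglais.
To solve this, we need to take 2 antiderivatives of our jerk equation j(t) = 0. Finding the integral of j(t) and using a(0) = 0: a(t) = 0. The integral of acceleration, with v(0) = 5, gives velocity: v(t) = 5. From the given velocity equation v(t) = 5, we substitute t = 1 to get v = 5.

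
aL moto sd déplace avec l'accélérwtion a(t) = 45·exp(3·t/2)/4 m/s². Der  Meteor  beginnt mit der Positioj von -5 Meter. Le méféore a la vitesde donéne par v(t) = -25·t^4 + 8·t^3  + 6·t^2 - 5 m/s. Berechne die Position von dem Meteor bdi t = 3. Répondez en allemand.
Wir müssen die Stammfunktion unserer Gleichung für die Geschwindigkeit v(t) = -25·t^4 + 8·t^3 + 6·t^2 - 5 1-mal finden. Durch Integration von der Geschwindigkeit und Verwendung der Anfangsbedingung x(0) = -5, erhalten wir x(t) = -5·t^5 + 2·t^4 + 2·t^3 - 5·t - 5. Mit x(t) = -5·t^5 + 2·t^4 + 2·t^3 - 5·t - 5 und Einsetzen von t = 3, finden wir x = -1019.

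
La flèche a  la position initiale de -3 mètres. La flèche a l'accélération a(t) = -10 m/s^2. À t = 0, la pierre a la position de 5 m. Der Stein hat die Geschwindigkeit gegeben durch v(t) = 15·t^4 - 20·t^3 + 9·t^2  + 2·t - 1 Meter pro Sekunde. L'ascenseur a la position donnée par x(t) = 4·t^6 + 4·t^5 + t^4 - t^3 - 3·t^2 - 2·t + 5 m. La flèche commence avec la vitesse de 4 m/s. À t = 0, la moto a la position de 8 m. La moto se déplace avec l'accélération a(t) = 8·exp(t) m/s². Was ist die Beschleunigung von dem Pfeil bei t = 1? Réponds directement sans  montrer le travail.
Die Antwort ist -10.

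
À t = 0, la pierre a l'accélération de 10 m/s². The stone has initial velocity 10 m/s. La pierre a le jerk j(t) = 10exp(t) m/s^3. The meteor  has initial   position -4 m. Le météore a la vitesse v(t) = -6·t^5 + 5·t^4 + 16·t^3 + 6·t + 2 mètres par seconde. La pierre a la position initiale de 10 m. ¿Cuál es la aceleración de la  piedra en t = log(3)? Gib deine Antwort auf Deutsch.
Ausgehend von dem Ruck j(t) = 10·exp(t), nehmen wir 1 Integral. Durch Integration von dem Ruck und Verwendung der Anfangsbedingung a(0) = 10, erhalten wir a(t) = 10·exp(t). Wir haben die Beschleunigung a(t) = 10·exp(t). Durch Einsetzen von t = log(3): a(log(3)) = 30.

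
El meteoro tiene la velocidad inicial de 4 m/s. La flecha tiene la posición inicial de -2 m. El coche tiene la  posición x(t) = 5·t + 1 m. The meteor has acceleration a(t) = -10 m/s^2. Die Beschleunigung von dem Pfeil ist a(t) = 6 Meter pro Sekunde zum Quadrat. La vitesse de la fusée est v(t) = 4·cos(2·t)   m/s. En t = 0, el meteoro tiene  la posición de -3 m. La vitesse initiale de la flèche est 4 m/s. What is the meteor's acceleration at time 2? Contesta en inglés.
From the given acceleration equation a(t) = -10, we substitute t = 2 to get a = -10.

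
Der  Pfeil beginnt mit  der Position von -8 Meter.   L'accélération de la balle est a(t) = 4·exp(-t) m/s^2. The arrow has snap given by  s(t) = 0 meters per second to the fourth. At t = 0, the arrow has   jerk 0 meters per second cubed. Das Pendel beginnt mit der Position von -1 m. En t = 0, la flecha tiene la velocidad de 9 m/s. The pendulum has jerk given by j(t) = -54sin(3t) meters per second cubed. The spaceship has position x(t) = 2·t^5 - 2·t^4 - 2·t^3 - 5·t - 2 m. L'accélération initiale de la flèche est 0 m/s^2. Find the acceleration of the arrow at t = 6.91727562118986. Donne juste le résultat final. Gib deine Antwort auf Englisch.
a(6.91727562118986) = 0.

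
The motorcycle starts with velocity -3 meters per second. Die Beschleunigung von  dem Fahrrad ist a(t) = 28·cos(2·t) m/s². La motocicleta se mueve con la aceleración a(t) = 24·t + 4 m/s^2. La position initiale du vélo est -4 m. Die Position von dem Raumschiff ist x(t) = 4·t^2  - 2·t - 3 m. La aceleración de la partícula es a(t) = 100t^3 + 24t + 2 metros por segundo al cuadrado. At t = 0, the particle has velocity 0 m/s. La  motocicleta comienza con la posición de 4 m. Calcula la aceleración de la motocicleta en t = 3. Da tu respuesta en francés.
En utilisant a(t) = 24·t + 4 et en substituant t = 3, nous trouvons a = 76.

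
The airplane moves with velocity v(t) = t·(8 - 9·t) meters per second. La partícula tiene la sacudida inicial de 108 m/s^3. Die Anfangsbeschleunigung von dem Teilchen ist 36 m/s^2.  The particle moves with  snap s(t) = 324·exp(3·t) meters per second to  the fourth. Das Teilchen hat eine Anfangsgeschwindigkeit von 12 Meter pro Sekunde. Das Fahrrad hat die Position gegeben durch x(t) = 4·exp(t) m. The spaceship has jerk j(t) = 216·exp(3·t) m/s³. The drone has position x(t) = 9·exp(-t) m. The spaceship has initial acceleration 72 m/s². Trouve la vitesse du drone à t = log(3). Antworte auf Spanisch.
Para resolver esto, necesitamos tomar 1 derivada de nuestra ecuación de la posición x(t) = 9·exp(-t). La derivada de la posición da la velocidad: v(t) = -9·exp(-t). De la ecuación de la velocidad v(t) = -9·exp(-t), sustituimos t = log(3) para obtener v = -3.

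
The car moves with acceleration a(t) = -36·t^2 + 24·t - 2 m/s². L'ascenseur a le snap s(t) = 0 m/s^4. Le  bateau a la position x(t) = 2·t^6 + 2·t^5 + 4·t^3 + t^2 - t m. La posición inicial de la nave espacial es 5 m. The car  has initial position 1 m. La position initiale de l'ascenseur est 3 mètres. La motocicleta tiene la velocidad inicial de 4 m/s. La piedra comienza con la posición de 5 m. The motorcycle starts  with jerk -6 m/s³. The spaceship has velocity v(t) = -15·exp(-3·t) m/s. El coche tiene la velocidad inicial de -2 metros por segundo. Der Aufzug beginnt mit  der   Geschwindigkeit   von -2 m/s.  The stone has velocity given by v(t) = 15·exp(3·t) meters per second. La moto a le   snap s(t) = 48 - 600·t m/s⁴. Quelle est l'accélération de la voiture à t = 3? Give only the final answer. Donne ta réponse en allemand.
Die Antwort ist -254.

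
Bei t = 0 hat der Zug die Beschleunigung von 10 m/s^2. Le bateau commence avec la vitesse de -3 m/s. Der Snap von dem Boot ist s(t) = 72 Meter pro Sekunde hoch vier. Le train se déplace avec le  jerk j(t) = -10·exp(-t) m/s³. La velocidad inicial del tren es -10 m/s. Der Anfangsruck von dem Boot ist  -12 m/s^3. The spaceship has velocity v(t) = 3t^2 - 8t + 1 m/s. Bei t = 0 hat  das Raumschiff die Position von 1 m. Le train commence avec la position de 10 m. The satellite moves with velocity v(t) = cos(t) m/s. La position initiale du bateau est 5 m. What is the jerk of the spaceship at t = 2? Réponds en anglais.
To solve this, we need to take 2 derivatives of our velocity equation v(t) = 3·t^2 - 8·t + 1. Differentiating velocity, we get acceleration: a(t) = 6·t - 8. Differentiating acceleration, we get jerk: j(t) = 6. From the given jerk equation j(t) = 6, we substitute t = 2 to get j = 6.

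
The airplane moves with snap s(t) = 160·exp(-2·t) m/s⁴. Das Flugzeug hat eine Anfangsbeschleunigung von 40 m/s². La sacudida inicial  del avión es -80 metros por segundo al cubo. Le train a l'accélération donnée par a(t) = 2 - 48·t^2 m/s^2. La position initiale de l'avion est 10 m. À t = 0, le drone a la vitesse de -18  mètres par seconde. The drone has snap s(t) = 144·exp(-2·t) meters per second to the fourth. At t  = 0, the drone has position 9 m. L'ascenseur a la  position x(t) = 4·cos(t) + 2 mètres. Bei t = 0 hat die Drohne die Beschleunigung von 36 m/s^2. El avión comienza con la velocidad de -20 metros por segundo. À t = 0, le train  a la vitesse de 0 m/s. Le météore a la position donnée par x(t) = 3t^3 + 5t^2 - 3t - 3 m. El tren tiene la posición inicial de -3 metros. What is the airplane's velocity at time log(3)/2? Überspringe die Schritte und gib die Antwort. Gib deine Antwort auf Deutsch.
Die Antwort ist -20/3.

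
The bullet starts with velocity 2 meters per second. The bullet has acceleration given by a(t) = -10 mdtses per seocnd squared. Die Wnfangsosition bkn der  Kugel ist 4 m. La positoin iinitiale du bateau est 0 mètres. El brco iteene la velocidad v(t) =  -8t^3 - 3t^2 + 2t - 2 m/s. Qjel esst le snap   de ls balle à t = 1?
En partant de l'accélération a(t) = -10, nous prenons 2 dérivées. La dérivée de l'accélération donne le jerk: j(t) = 0. En dérivant le jerk, nous obtenons le snap: s(t) = 0. De l'équation du snap s(t) = 0, nous substituons t = 1 pour obtenir s = 0.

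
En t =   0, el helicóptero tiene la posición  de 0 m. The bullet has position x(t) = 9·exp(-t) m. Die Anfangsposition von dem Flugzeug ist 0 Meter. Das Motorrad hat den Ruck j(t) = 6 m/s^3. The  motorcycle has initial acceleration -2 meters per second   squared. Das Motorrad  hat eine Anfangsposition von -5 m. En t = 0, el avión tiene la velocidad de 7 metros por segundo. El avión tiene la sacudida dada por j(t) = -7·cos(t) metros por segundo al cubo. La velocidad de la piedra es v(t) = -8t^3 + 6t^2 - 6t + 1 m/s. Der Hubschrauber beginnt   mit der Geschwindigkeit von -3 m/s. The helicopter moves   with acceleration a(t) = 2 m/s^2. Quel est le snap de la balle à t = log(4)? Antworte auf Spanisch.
Partiendo de la posición x(t) = 9·exp(-t), tomamos 4 derivadas. Derivando la posición, obtenemos la velocidad: v(t) = -9·exp(-t). Tomando d/dt de v(t), encontramos a(t) = 9·exp(-t). La derivada de la aceleración da la sacudida: j(t) = -9·exp(-t). Derivando la sacudida, obtenemos el snap: s(t) = 9·exp(-t). Usando s(t) = 9·exp(-t) y sustituyendo t = log(4), encontramos s = 9/4.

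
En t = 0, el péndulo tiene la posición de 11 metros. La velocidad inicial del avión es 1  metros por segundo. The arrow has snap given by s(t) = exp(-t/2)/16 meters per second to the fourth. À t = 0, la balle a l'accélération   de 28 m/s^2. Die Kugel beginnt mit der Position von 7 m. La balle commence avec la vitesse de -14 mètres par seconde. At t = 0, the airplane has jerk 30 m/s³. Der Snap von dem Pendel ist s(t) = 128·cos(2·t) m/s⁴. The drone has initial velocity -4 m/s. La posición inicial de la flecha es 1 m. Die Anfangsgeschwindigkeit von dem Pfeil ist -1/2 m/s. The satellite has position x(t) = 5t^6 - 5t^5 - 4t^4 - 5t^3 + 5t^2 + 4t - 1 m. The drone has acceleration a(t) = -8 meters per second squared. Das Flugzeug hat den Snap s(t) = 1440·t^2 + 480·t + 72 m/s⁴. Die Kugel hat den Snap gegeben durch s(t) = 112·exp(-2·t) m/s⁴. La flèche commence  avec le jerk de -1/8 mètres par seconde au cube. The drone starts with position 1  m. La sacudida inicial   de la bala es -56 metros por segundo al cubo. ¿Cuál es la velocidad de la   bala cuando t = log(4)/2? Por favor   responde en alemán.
Ausgehend von dem Snap s(t) = 112·exp(-2·t), nehmen wir 3 Integrale. Die Stammfunktion von dem Snap ist der Ruck. Mit j(0) = -56 erhalten wir j(t) = -56·exp(-2·t). Mit ∫j(t)dt und Anwendung von a(0) = 28, finden wir a(t) = 28·exp(-2·t). Durch Integration von der Beschleunigung und Verwendung der Anfangsbedingung v(0) = -14, erhalten wir v(t) = -14·exp(-2·t). Mit v(t) = -14·exp(-2·t) und Einsetzen von t = log(4)/2, finden wir v = -7/2.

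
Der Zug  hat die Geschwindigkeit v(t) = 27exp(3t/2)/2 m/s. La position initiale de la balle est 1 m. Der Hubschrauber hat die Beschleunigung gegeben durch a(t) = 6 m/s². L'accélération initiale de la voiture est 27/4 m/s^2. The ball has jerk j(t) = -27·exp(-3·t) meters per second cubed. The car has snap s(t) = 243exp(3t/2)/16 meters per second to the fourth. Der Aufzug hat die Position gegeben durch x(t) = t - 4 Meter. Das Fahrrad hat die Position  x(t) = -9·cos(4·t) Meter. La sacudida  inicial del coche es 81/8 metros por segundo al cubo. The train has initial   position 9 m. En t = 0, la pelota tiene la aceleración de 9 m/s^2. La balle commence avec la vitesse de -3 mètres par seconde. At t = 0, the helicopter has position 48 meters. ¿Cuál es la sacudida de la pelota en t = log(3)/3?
Usando j(t) = -27·exp(-3·t) y sustituyendo t = log(3)/3, encontramos j = -9.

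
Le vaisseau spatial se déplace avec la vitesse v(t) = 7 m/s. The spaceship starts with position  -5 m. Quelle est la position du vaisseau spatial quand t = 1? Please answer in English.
We need to integrate our velocity equation v(t) = 7 1 time. Finding the antiderivative of v(t) and using x(0) = -5: x(t) = 7·t - 5. Using x(t) = 7·t - 5 and substituting t = 1, we find x = 2.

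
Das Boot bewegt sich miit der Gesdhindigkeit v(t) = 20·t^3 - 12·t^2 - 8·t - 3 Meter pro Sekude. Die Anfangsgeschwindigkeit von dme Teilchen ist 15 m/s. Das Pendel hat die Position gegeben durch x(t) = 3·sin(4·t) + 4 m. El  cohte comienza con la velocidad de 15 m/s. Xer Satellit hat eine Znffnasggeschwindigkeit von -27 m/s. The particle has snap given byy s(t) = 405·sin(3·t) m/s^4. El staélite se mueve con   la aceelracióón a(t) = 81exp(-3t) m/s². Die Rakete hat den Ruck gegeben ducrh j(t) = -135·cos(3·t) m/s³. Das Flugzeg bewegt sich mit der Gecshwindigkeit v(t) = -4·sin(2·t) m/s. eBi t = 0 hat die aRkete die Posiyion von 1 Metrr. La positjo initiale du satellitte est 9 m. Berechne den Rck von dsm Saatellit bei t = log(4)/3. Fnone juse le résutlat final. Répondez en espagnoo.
La sacudida en t = log(4)/3 es j = -243/4.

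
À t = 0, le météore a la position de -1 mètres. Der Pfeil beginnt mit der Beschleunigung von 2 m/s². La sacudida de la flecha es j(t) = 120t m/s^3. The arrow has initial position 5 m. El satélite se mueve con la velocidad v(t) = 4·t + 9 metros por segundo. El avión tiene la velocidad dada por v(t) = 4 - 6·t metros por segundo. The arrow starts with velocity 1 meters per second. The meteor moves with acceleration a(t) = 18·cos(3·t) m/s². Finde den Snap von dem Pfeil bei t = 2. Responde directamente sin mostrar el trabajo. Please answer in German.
s(2) = 120.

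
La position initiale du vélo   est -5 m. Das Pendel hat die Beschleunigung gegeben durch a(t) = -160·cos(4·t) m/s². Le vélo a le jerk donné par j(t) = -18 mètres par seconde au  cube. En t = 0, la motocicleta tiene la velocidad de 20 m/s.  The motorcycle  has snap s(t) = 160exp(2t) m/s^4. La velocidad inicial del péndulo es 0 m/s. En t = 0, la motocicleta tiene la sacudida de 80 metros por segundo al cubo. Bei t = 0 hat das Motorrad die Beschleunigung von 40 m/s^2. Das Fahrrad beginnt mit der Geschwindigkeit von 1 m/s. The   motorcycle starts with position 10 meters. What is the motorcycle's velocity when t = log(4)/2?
To find the answer, we compute 3 antiderivatives of s(t) = 160·exp(2·t). The antiderivative of snap, with j(0) = 80, gives jerk: j(t) = 80·exp(2·t). The integral of jerk, with a(0) = 40, gives acceleration: a(t) = 40·exp(2·t). Integrating acceleration and using the initial condition v(0) = 20, we get v(t) = 20·exp(2·t). From the given velocity equation v(t) = 20·exp(2·t), we substitute t = log(4)/2 to get v = 80.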